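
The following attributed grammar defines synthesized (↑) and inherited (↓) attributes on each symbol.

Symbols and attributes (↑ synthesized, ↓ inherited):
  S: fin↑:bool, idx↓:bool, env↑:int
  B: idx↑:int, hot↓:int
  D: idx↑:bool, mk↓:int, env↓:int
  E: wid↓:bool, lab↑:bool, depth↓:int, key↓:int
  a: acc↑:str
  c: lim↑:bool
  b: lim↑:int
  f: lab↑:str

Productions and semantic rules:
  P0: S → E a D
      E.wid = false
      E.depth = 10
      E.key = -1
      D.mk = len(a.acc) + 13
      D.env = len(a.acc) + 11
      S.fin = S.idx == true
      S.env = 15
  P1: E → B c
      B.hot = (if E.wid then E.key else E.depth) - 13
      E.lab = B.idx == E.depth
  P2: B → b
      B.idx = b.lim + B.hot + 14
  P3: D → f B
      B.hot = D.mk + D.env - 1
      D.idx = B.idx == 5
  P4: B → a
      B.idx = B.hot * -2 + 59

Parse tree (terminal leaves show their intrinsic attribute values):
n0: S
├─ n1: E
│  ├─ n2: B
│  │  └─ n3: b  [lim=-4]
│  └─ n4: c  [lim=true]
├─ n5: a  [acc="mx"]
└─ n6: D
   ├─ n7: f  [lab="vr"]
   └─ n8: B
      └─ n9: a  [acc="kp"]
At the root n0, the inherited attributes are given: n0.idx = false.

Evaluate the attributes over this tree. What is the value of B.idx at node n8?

1. n0.idx = false  [given at root]
2. n1.wid = false  [false]
3. n1.depth = 10  [10]
4. n1.key = -1  [-1]
5. n2.hot = -3  [(if E.wid then E.key else E.depth) - 13]
6. n3.lim = -4  [terminal]
7. n2.idx = 7  [b.lim + B.hot + 14]
8. n4.lim = true  [terminal]
9. n1.lab = false  [B.idx == E.depth]
10. n5.acc = "mx"  [terminal]
11. n6.mk = 15  [len(a.acc) + 13]
12. n6.env = 13  [len(a.acc) + 11]
13. n7.lab = "vr"  [terminal]
14. n8.hot = 27  [D.mk + D.env - 1]
15. n9.acc = "kp"  [terminal]
16. n8.idx = 5  [B.hot * -2 + 59]
17. n6.idx = true  [B.idx == 5]
18. n0.fin = false  [S.idx == true]
19. n0.env = 15  [15]

5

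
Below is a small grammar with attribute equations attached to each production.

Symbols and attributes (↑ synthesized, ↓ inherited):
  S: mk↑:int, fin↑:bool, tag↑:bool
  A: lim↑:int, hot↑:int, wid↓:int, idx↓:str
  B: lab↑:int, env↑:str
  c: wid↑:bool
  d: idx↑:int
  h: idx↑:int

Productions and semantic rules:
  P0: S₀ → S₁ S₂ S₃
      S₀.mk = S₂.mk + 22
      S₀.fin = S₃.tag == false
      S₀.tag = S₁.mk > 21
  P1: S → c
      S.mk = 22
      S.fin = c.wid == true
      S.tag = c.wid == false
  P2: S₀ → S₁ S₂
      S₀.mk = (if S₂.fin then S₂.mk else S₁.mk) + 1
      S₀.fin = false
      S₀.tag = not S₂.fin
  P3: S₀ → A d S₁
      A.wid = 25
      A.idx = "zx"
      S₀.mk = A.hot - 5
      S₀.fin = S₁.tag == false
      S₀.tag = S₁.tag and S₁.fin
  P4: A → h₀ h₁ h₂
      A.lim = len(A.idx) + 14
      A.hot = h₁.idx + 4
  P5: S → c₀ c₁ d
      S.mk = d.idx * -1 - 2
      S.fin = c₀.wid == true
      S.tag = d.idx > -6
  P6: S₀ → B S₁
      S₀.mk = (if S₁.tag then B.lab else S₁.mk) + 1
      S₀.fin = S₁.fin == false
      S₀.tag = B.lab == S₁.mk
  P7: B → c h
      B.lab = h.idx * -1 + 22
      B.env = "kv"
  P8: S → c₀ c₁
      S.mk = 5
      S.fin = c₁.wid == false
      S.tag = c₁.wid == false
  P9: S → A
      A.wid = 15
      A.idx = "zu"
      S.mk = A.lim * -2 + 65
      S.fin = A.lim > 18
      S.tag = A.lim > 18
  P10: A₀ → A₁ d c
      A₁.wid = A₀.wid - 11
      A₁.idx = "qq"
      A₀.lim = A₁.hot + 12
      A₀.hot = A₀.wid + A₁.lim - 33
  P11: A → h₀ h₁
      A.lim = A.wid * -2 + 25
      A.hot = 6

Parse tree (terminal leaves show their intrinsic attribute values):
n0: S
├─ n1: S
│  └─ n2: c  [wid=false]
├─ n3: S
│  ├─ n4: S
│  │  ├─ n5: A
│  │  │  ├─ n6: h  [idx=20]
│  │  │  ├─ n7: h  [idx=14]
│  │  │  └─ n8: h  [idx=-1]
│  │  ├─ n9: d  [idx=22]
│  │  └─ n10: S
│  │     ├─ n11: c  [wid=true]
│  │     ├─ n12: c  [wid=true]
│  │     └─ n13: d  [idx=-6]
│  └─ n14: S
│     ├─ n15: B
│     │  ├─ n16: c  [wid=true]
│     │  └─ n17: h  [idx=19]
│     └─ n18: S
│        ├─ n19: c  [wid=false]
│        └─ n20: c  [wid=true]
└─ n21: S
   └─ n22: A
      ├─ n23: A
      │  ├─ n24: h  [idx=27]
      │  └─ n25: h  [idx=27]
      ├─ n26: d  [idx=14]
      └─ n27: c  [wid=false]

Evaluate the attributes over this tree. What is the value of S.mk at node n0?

29

1. n2.wid = false  [terminal]
2. n1.mk = 22  [22]
3. n1.fin = false  [c.wid == true]
4. n1.tag = true  [c.wid == false]
5. n5.wid = 25  [25]
6. n5.idx = "zx"  ["zx"]
7. n6.idx = 20  [terminal]
8. n7.idx = 14  [terminal]
9. n8.idx = -1  [terminal]
10. n5.lim = 16  [len(A.idx) + 14]
11. n5.hot = 18  [h₁.idx + 4]
12. n9.idx = 22  [terminal]
13. n11.wid = true  [terminal]
14. n12.wid = true  [terminal]
15. n13.idx = -6  [terminal]
16. n10.mk = 4  [d.idx * -1 - 2]
17. n10.fin = true  [c₀.wid == true]
18. n10.tag = false  [d.idx > -6]
19. n4.mk = 13  [A.hot - 5]
20. n4.fin = true  [S₁.tag == false]
21. n4.tag = false  [S₁.tag and S₁.fin]
22. n16.wid = true  [terminal]
23. n17.idx = 19  [terminal]
24. n15.lab = 3  [h.idx * -1 + 22]
25. n15.env = "kv"  ["kv"]
26. n19.wid = false  [terminal]
27. n20.wid = true  [terminal]
28. n18.mk = 5  [5]
29. n18.fin = false  [c₁.wid == false]
30. n18.tag = false  [c₁.wid == false]
31. n14.mk = 6  [(if S₁.tag then B.lab else S₁.mk) + 1]
32. n14.fin = true  [S₁.fin == false]
33. n14.tag = false  [B.lab == S₁.mk]
34. n3.mk = 7  [(if S₂.fin then S₂.mk else S₁.mk) + 1]
35. n3.fin = false  [false]
36. n3.tag = false  [not S₂.fin]
37. n22.wid = 15  [15]
38. n22.idx = "zu"  ["zu"]
39. n23.wid = 4  [A₀.wid - 11]
40. n23.idx = "qq"  ["qq"]
41. n24.idx = 27  [terminal]
42. n25.idx = 27  [terminal]
43. n23.lim = 17  [A.wid * -2 + 25]
44. n23.hot = 6  [6]
45. n26.idx = 14  [terminal]
46. n27.wid = false  [terminal]
47. n22.lim = 18  [A₁.hot + 12]
48. n22.hot = -1  [A₀.wid + A₁.lim - 33]
49. n21.mk = 29  [A.lim * -2 + 65]
50. n21.fin = false  [A.lim > 18]
51. n21.tag = false  [A.lim > 18]
52. n0.mk = 29  [S₂.mk + 22]
53. n0.fin = true  [S₃.tag == false]
54. n0.tag = true  [S₁.mk > 21]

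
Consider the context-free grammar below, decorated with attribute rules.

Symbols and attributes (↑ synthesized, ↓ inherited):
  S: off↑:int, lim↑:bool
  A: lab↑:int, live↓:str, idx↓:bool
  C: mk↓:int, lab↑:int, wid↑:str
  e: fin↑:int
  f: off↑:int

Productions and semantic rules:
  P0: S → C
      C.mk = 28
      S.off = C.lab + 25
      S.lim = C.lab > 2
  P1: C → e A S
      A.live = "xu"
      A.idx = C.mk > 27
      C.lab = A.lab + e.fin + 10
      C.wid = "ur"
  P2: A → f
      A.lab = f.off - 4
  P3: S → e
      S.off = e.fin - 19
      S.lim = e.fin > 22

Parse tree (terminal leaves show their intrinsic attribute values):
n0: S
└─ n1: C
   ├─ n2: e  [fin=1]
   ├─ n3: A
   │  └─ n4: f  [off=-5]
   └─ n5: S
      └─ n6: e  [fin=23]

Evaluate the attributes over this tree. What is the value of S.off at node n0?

27

1. n1.mk = 28  [28]
2. n2.fin = 1  [terminal]
3. n3.live = "xu"  ["xu"]
4. n3.idx = true  [C.mk > 27]
5. n4.off = -5  [terminal]
6. n3.lab = -9  [f.off - 4]
7. n6.fin = 23  [terminal]
8. n5.off = 4  [e.fin - 19]
9. n5.lim = true  [e.fin > 22]
10. n1.lab = 2  [A.lab + e.fin + 10]
11. n1.wid = "ur"  ["ur"]
12. n0.off = 27  [C.lab + 25]
13. n0.lim = false  [C.lab > 2]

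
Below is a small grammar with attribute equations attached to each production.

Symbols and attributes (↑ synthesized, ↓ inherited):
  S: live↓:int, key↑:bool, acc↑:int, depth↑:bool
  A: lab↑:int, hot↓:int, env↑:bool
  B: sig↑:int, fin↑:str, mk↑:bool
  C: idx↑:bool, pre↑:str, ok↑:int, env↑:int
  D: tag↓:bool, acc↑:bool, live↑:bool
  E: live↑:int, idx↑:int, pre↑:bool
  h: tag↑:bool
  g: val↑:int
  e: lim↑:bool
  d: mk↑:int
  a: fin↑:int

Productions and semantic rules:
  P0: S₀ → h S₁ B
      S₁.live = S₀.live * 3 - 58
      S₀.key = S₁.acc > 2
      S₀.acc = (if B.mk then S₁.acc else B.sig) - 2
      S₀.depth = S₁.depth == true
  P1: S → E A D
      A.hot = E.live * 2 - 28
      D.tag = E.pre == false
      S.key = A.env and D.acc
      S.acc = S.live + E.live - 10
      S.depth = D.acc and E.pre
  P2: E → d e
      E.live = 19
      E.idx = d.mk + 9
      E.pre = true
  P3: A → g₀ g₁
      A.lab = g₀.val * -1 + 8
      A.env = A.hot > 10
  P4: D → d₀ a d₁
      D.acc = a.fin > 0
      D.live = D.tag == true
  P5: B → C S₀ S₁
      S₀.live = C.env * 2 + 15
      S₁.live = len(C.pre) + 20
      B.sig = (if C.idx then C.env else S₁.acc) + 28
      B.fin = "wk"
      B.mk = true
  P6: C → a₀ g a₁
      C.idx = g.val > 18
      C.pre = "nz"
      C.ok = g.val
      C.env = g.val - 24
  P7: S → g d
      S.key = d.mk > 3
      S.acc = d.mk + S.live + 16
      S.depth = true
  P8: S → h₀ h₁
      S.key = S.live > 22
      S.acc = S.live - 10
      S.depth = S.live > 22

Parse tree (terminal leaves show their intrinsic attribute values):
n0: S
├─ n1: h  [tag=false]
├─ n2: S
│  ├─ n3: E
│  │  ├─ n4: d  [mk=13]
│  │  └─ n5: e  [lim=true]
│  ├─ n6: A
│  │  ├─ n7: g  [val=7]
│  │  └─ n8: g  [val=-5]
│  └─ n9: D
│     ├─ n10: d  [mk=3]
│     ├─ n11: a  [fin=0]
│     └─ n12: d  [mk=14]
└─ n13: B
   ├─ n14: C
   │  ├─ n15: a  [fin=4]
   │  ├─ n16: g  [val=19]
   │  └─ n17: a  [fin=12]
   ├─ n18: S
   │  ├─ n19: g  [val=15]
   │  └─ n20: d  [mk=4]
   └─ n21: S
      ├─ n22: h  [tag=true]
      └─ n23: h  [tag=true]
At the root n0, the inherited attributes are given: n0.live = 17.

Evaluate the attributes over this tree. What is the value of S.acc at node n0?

1. n0.live = 17  [given at root]
2. n1.tag = false  [terminal]
3. n2.live = -7  [S₀.live * 3 - 58]
4. n4.mk = 13  [terminal]
5. n5.lim = true  [terminal]
6. n3.live = 19  [19]
7. n3.idx = 22  [d.mk + 9]
8. n3.pre = true  [true]
9. n6.hot = 10  [E.live * 2 - 28]
10. n7.val = 7  [terminal]
11. n8.val = -5  [terminal]
12. n6.lab = 1  [g₀.val * -1 + 8]
13. n6.env = false  [A.hot > 10]
14. n9.tag = false  [E.pre == false]
15. n10.mk = 3  [terminal]
16. n11.fin = 0  [terminal]
17. n12.mk = 14  [terminal]
18. n9.acc = false  [a.fin > 0]
19. n9.live = false  [D.tag == true]
20. n2.key = false  [A.env and D.acc]
21. n2.acc = 2  [S.live + E.live - 10]
22. n2.depth = false  [D.acc and E.pre]
23. n15.fin = 4  [terminal]
24. n16.val = 19  [terminal]
25. n17.fin = 12  [terminal]
26. n14.idx = true  [g.val > 18]
27. n14.pre = "nz"  ["nz"]
28. n14.ok = 19  [g.val]
29. n14.env = -5  [g.val - 24]
30. n18.live = 5  [C.env * 2 + 15]
31. n19.val = 15  [terminal]
32. n20.mk = 4  [terminal]
33. n18.key = true  [d.mk > 3]
34. n18.acc = 25  [d.mk + S.live + 16]
35. n18.depth = true  [true]
36. n21.live = 22  [len(C.pre) + 20]
37. n22.tag = true  [terminal]
38. n23.tag = true  [terminal]
39. n21.key = false  [S.live > 22]
40. n21.acc = 12  [S.live - 10]
41. n21.depth = false  [S.live > 22]
42. n13.sig = 23  [(if C.idx then C.env else S₁.acc) + 28]
43. n13.fin = "wk"  ["wk"]
44. n13.mk = true  [true]
45. n0.key = false  [S₁.acc > 2]
46. n0.acc = 0  [(if B.mk then S₁.acc else B.sig) - 2]
47. n0.depth = false  [S₁.depth == true]

0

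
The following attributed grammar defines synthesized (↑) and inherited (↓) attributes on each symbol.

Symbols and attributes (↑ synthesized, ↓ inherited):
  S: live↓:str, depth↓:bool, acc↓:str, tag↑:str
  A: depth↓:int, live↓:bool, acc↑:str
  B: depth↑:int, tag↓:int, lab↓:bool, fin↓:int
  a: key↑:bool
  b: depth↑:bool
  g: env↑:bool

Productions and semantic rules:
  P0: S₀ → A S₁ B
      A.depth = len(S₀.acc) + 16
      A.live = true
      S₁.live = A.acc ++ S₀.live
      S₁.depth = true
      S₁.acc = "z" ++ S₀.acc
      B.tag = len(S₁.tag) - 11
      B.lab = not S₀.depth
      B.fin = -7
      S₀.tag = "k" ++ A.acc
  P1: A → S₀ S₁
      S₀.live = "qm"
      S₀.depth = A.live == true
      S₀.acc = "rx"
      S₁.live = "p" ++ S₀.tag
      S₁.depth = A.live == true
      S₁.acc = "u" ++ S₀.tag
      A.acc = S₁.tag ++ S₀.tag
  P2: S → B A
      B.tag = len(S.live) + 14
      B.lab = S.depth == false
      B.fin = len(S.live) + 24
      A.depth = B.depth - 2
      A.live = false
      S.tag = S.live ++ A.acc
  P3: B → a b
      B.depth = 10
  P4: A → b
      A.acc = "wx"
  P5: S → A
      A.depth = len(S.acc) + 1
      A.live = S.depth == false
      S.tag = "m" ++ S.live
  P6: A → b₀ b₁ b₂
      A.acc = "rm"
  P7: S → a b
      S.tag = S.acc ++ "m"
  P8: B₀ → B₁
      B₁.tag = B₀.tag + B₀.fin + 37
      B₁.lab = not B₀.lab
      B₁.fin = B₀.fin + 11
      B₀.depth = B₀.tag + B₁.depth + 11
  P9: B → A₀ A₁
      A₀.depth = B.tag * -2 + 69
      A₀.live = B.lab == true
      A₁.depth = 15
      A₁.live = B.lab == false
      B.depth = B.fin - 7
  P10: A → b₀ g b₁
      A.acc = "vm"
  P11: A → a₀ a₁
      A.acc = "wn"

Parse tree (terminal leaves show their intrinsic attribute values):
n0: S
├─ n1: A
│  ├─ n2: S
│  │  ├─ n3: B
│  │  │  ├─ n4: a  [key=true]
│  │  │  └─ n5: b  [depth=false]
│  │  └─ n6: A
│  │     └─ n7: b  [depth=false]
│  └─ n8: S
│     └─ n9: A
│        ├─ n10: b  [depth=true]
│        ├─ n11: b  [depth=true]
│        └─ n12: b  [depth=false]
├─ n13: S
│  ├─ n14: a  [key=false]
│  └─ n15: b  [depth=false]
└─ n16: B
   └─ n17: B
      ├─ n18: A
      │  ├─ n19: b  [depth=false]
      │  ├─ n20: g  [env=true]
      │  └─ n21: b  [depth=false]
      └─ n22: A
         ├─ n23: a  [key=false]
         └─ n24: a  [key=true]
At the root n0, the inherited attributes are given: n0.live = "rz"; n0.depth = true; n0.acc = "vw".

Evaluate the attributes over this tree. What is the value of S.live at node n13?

"mpqmwxqmwxrz"

1. n0.live = "rz"  [given at root]
2. n0.depth = true  [given at root]
3. n0.acc = "vw"  [given at root]
4. n1.depth = 18  [len(S₀.acc) + 16]
5. n1.live = true  [true]
6. n2.live = "qm"  ["qm"]
7. n2.depth = true  [A.live == true]
8. n2.acc = "rx"  ["rx"]
9. n3.tag = 16  [len(S.live) + 14]
10. n3.lab = false  [S.depth == false]
11. n3.fin = 26  [len(S.live) + 24]
12. n4.key = true  [terminal]
13. n5.depth = false  [terminal]
14. n3.depth = 10  [10]
15. n6.depth = 8  [B.depth - 2]
16. n6.live = false  [false]
17. n7.depth = false  [terminal]
18. n6.acc = "wx"  ["wx"]
19. n2.tag = "qmwx"  [S.live ++ A.acc]
20. n8.live = "pqmwx"  ["p" ++ S₀.tag]
21. n8.depth = true  [A.live == true]
22. n8.acc = "uqmwx"  ["u" ++ S₀.tag]
23. n9.depth = 6  [len(S.acc) + 1]
24. n9.live = false  [S.depth == false]
25. n10.depth = true  [terminal]
26. n11.depth = true  [terminal]
27. n12.depth = false  [terminal]
28. n9.acc = "rm"  ["rm"]
29. n8.tag = "mpqmwx"  ["m" ++ S.live]
30. n1.acc = "mpqmwxqmwx"  [S₁.tag ++ S₀.tag]
31. n13.live = "mpqmwxqmwxrz"  [A.acc ++ S₀.live]
32. n13.depth = true  [true]
33. n13.acc = "zvw"  ["z" ++ S₀.acc]
34. n14.key = false  [terminal]
35. n15.depth = false  [terminal]
36. n13.tag = "zvwm"  [S.acc ++ "m"]
37. n16.tag = -7  [len(S₁.tag) - 11]
38. n16.lab = false  [not S₀.depth]
39. n16.fin = -7  [-7]
40. n17.tag = 23  [B₀.tag + B₀.fin + 37]
41. n17.lab = true  [not B₀.lab]
42. n17.fin = 4  [B₀.fin + 11]
43. n18.depth = 23  [B.tag * -2 + 69]
44. n18.live = true  [B.lab == true]
45. n19.depth = false  [terminal]
46. n20.env = true  [terminal]
47. n21.depth = false  [terminal]
48. n18.acc = "vm"  ["vm"]
49. n22.depth = 15  [15]
50. n22.live = false  [B.lab == false]
51. n23.key = false  [terminal]
52. n24.key = true  [terminal]
53. n22.acc = "wn"  ["wn"]
54. n17.depth = -3  [B.fin - 7]
55. n16.depth = 1  [B₀.tag + B₁.depth + 11]
56. n0.tag = "kmpqmwxqmwx"  ["k" ++ A.acc]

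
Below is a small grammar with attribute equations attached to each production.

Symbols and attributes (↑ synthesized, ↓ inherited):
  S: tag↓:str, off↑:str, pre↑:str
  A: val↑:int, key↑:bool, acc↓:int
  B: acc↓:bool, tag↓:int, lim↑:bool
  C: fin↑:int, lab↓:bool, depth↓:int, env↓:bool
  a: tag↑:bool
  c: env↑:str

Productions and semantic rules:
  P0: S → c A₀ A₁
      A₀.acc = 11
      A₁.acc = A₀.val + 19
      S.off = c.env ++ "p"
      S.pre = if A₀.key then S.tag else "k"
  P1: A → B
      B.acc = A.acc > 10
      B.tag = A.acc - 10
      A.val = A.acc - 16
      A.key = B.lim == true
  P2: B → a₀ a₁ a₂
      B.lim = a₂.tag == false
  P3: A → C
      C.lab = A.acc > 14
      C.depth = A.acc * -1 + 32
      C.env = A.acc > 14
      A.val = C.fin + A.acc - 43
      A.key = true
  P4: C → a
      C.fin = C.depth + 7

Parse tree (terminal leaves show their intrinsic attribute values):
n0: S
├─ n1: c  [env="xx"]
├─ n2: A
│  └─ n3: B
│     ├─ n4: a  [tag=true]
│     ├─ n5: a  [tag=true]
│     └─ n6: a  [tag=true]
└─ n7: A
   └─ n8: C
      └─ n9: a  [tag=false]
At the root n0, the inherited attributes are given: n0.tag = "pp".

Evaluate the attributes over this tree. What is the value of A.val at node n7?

1. n0.tag = "pp"  [given at root]
2. n1.env = "xx"  [terminal]
3. n2.acc = 11  [11]
4. n3.acc = true  [A.acc > 10]
5. n3.tag = 1  [A.acc - 10]
6. n4.tag = true  [terminal]
7. n5.tag = true  [terminal]
8. n6.tag = true  [terminal]
9. n3.lim = false  [a₂.tag == false]
10. n2.val = -5  [A.acc - 16]
11. n2.key = false  [B.lim == true]
12. n7.acc = 14  [A₀.val + 19]
13. n8.lab = false  [A.acc > 14]
14. n8.depth = 18  [A.acc * -1 + 32]
15. n8.env = false  [A.acc > 14]
16. n9.tag = false  [terminal]
17. n8.fin = 25  [C.depth + 7]
18. n7.val = -4  [C.fin + A.acc - 43]
19. n7.key = true  [true]
20. n0.off = "xxp"  [c.env ++ "p"]
21. n0.pre = "k"  [if A₀.key then S.tag else "k"]

-4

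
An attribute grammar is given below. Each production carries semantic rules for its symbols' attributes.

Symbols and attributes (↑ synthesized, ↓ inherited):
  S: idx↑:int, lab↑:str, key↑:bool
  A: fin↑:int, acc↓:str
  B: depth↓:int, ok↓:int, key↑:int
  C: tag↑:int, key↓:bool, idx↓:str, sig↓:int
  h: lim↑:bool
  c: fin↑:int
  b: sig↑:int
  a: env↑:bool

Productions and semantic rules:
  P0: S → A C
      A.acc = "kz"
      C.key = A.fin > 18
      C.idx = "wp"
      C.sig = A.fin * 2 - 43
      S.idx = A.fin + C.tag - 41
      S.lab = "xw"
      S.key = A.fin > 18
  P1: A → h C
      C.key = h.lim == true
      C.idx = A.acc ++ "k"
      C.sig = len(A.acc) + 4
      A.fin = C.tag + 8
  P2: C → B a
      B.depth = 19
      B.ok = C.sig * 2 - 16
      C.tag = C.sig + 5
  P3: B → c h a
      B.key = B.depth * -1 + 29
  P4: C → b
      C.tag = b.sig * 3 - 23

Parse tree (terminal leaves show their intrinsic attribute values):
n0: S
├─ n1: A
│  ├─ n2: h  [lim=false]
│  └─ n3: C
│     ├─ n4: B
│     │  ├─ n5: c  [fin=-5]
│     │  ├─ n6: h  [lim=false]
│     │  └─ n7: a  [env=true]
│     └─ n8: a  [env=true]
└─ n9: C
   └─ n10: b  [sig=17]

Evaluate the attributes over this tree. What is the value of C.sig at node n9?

-5

1. n1.acc = "kz"  ["kz"]
2. n2.lim = false  [terminal]
3. n3.key = false  [h.lim == true]
4. n3.idx = "kzk"  [A.acc ++ "k"]
5. n3.sig = 6  [len(A.acc) + 4]
6. n4.depth = 19  [19]
7. n4.ok = -4  [C.sig * 2 - 16]
8. n5.fin = -5  [terminal]
9. n6.lim = false  [terminal]
10. n7.env = true  [terminal]
11. n4.key = 10  [B.depth * -1 + 29]
12. n8.env = true  [terminal]
13. n3.tag = 11  [C.sig + 5]
14. n1.fin = 19  [C.tag + 8]
15. n9.key = true  [A.fin > 18]
16. n9.idx = "wp"  ["wp"]
17. n9.sig = -5  [A.fin * 2 - 43]
18. n10.sig = 17  [terminal]
19. n9.tag = 28  [b.sig * 3 - 23]
20. n0.idx = 6  [A.fin + C.tag - 41]
21. n0.lab = "xw"  ["xw"]
22. n0.key = true  [A.fin > 18]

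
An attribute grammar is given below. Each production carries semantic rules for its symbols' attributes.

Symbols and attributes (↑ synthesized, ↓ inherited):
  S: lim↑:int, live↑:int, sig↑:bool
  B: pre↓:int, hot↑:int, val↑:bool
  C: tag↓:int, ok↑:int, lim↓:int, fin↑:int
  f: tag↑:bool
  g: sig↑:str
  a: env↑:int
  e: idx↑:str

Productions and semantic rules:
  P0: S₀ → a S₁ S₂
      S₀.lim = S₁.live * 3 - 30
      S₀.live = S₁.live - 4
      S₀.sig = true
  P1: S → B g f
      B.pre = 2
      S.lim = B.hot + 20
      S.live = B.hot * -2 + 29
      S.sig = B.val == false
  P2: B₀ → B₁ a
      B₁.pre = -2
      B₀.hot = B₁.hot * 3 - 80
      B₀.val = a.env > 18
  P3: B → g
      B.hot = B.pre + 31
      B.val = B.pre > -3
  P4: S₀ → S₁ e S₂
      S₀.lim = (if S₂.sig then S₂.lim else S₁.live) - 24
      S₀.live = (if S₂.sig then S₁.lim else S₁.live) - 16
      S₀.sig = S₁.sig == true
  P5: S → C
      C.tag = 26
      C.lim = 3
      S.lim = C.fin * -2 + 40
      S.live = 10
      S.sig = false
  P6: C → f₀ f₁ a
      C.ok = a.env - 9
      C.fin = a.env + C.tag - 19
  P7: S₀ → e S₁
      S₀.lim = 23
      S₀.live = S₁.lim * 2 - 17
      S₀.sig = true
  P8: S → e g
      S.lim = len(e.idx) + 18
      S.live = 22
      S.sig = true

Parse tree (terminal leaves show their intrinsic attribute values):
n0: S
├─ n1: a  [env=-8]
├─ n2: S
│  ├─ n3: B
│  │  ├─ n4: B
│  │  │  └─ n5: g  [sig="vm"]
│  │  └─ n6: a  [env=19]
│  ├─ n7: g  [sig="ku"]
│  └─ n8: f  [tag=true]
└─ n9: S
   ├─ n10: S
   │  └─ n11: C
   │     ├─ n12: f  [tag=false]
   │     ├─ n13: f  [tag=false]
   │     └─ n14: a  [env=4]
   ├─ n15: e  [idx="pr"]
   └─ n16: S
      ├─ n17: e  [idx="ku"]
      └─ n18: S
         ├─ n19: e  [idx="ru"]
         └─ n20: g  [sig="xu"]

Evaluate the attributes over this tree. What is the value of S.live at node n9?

1. n1.env = -8  [terminal]
2. n3.pre = 2  [2]
3. n4.pre = -2  [-2]
4. n5.sig = "vm"  [terminal]
5. n4.hot = 29  [B.pre + 31]
6. n4.val = true  [B.pre > -3]
7. n6.env = 19  [terminal]
8. n3.hot = 7  [B₁.hot * 3 - 80]
9. n3.val = true  [a.env > 18]
10. n7.sig = "ku"  [terminal]
11. n8.tag = true  [terminal]
12. n2.lim = 27  [B.hot + 20]
13. n2.live = 15  [B.hot * -2 + 29]
14. n2.sig = false  [B.val == false]
15. n11.tag = 26  [26]
16. n11.lim = 3  [3]
17. n12.tag = false  [terminal]
18. n13.tag = false  [terminal]
19. n14.env = 4  [terminal]
20. n11.ok = -5  [a.env - 9]
21. n11.fin = 11  [a.env + C.tag - 19]
22. n10.lim = 18  [C.fin * -2 + 40]
23. n10.live = 10  [10]
24. n10.sig = false  [false]
25. n15.idx = "pr"  [terminal]
26. n17.idx = "ku"  [terminal]
27. n19.idx = "ru"  [terminal]
28. n20.sig = "xu"  [terminal]
29. n18.lim = 20  [len(e.idx) + 18]
30. n18.live = 22  [22]
31. n18.sig = true  [true]
32. n16.lim = 23  [23]
33. n16.live = 23  [S₁.lim * 2 - 17]
34. n16.sig = true  [true]
35. n9.lim = -1  [(if S₂.sig then S₂.lim else S₁.live) - 24]
36. n9.live = 2  [(if S₂.sig then S₁.lim else S₁.live) - 16]
37. n9.sig = false  [S₁.sig == true]
38. n0.lim = 15  [S₁.live * 3 - 30]
39. n0.live = 11  [S₁.live - 4]
40. n0.sig = true  [true]

2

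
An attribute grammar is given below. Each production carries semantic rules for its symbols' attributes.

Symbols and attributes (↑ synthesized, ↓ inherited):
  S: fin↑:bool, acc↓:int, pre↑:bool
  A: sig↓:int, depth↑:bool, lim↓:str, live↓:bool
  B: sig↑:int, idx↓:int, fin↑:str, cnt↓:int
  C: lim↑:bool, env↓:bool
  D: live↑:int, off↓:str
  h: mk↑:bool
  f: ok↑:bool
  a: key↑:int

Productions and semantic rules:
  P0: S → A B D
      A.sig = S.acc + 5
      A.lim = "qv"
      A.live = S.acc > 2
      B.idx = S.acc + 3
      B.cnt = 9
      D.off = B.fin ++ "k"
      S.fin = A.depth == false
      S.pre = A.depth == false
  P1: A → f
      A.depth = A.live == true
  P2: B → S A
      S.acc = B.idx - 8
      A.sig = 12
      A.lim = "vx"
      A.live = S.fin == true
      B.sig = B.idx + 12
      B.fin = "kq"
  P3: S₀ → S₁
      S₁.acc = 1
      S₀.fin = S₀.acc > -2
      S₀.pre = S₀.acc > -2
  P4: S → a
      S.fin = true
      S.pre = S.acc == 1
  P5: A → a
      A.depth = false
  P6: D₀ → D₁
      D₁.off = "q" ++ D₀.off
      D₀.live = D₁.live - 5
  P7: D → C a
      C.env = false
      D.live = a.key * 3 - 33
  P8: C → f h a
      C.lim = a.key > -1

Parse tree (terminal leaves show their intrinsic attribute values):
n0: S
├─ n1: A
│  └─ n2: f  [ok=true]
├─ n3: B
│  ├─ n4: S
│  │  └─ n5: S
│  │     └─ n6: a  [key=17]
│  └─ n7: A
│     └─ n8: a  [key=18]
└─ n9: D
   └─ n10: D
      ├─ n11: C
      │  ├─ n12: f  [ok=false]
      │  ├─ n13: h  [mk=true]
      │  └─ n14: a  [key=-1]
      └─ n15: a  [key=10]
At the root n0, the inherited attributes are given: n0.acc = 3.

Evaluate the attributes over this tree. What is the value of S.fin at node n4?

false

1. n0.acc = 3  [given at root]
2. n1.sig = 8  [S.acc + 5]
3. n1.lim = "qv"  ["qv"]
4. n1.live = true  [S.acc > 2]
5. n2.ok = true  [terminal]
6. n1.depth = true  [A.live == true]
7. n3.idx = 6  [S.acc + 3]
8. n3.cnt = 9  [9]
9. n4.acc = -2  [B.idx - 8]
10. n5.acc = 1  [1]
11. n6.key = 17  [terminal]
12. n5.fin = true  [true]
13. n5.pre = true  [S.acc == 1]
14. n4.fin = false  [S₀.acc > -2]
15. n4.pre = false  [S₀.acc > -2]
16. n7.sig = 12  [12]
17. n7.lim = "vx"  ["vx"]
18. n7.live = false  [S.fin == true]
19. n8.key = 18  [terminal]
20. n7.depth = false  [false]
21. n3.sig = 18  [B.idx + 12]
22. n3.fin = "kq"  ["kq"]
23. n9.off = "kqk"  [B.fin ++ "k"]
24. n10.off = "qkqk"  ["q" ++ D₀.off]
25. n11.env = false  [false]
26. n12.ok = false  [terminal]
27. n13.mk = true  [terminal]
28. n14.key = -1  [terminal]
29. n11.lim = false  [a.key > -1]
30. n15.key = 10  [terminal]
31. n10.live = -3  [a.key * 3 - 33]
32. n9.live = -8  [D₁.live - 5]
33. n0.fin = false  [A.depth == false]
34. n0.pre = false  [A.depth == false]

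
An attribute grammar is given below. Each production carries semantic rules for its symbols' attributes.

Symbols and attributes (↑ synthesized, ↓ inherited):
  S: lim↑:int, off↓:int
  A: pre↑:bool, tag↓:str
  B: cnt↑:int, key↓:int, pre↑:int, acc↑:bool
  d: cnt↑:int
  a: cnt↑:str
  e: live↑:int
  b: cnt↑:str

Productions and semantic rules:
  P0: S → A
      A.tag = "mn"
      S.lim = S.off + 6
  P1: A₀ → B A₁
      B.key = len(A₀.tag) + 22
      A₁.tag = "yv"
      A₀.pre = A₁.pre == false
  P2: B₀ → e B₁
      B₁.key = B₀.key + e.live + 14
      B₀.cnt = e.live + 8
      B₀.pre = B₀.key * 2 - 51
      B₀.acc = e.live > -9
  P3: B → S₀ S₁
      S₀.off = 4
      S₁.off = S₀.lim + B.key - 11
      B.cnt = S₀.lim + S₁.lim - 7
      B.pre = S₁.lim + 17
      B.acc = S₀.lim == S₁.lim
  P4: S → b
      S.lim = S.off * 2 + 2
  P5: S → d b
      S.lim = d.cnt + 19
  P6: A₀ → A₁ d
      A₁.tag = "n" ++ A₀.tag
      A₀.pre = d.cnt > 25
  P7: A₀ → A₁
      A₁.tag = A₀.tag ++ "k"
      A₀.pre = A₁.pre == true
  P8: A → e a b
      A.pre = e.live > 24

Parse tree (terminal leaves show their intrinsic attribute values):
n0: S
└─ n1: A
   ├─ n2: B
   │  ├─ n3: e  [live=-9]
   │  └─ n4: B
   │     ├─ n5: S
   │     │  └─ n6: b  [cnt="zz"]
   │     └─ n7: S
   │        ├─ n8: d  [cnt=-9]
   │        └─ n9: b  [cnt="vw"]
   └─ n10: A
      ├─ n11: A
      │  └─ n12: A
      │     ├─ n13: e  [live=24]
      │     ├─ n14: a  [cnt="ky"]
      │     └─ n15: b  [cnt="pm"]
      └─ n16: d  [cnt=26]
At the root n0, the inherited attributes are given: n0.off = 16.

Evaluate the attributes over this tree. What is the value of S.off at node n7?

28

1. n0.off = 16  [given at root]
2. n1.tag = "mn"  ["mn"]
3. n2.key = 24  [len(A₀.tag) + 22]
4. n3.live = -9  [terminal]
5. n4.key = 29  [B₀.key + e.live + 14]
6. n5.off = 4  [4]
7. n6.cnt = "zz"  [terminal]
8. n5.lim = 10  [S.off * 2 + 2]
9. n7.off = 28  [S₀.lim + B.key - 11]
10. n8.cnt = -9  [terminal]
11. n9.cnt = "vw"  [terminal]
12. n7.lim = 10  [d.cnt + 19]
13. n4.cnt = 13  [S₀.lim + S₁.lim - 7]
14. n4.pre = 27  [S₁.lim + 17]
15. n4.acc = true  [S₀.lim == S₁.lim]
16. n2.cnt = -1  [e.live + 8]
17. n2.pre = -3  [B₀.key * 2 - 51]
18. n2.acc = false  [e.live > -9]
19. n10.tag = "yv"  ["yv"]
20. n11.tag = "nyv"  ["n" ++ A₀.tag]
21. n12.tag = "nyvk"  [A₀.tag ++ "k"]
22. n13.live = 24  [terminal]
23. n14.cnt = "ky"  [terminal]
24. n15.cnt = "pm"  [terminal]
25. n12.pre = false  [e.live > 24]
26. n11.pre = false  [A₁.pre == true]
27. n16.cnt = 26  [terminal]
28. n10.pre = true  [d.cnt > 25]
29. n1.pre = false  [A₁.pre == false]
30. n0.lim = 22  [S.off + 6]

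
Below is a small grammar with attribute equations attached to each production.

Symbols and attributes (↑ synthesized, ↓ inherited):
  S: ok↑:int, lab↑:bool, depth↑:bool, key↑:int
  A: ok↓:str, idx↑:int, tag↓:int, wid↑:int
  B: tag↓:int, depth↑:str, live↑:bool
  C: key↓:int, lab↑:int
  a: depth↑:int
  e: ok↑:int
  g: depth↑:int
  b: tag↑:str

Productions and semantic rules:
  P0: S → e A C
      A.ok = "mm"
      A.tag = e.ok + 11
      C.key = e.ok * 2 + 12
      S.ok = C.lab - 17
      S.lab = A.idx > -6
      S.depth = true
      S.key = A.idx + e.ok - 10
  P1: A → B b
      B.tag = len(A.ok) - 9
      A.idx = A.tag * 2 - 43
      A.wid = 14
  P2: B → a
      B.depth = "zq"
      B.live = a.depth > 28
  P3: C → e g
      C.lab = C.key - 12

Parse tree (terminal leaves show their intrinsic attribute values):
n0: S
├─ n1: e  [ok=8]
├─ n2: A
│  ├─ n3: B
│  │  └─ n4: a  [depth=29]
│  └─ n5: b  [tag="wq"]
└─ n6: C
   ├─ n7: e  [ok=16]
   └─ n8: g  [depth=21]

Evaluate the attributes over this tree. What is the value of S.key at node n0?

-7

1. n1.ok = 8  [terminal]
2. n2.ok = "mm"  ["mm"]
3. n2.tag = 19  [e.ok + 11]
4. n3.tag = -7  [len(A.ok) - 9]
5. n4.depth = 29  [terminal]
6. n3.depth = "zq"  ["zq"]
7. n3.live = true  [a.depth > 28]
8. n5.tag = "wq"  [terminal]
9. n2.idx = -5  [A.tag * 2 - 43]
10. n2.wid = 14  [14]
11. n6.key = 28  [e.ok * 2 + 12]
12. n7.ok = 16  [terminal]
13. n8.depth = 21  [terminal]
14. n6.lab = 16  [C.key - 12]
15. n0.ok = -1  [C.lab - 17]
16. n0.lab = true  [A.idx > -6]
17. n0.depth = true  [true]
18. n0.key = -7  [A.idx + e.ok - 10]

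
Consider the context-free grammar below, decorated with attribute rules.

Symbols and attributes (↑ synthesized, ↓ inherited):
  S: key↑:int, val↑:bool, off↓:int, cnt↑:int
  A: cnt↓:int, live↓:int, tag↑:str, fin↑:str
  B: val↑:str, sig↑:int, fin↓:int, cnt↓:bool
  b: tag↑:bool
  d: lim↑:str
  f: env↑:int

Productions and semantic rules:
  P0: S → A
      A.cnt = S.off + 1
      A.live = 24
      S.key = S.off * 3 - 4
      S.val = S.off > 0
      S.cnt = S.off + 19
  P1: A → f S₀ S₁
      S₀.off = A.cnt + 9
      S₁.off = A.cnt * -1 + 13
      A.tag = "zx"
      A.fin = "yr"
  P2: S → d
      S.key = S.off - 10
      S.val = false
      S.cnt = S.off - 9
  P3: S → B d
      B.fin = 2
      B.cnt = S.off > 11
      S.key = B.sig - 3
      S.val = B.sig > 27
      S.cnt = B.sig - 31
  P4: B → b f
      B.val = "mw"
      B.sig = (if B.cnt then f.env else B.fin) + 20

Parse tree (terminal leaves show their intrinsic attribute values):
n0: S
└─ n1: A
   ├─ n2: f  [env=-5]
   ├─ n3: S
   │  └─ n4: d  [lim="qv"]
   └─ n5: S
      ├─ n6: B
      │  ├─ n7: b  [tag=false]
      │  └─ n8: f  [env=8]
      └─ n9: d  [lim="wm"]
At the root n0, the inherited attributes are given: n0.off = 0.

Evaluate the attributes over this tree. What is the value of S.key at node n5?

25

1. n0.off = 0  [given at root]
2. n1.cnt = 1  [S.off + 1]
3. n1.live = 24  [24]
4. n2.env = -5  [terminal]
5. n3.off = 10  [A.cnt + 9]
6. n4.lim = "qv"  [terminal]
7. n3.key = 0  [S.off - 10]
8. n3.val = false  [false]
9. n3.cnt = 1  [S.off - 9]
10. n5.off = 12  [A.cnt * -1 + 13]
11. n6.fin = 2  [2]
12. n6.cnt = true  [S.off > 11]
13. n7.tag = false  [terminal]
14. n8.env = 8  [terminal]
15. n6.val = "mw"  ["mw"]
16. n6.sig = 28  [(if B.cnt then f.env else B.fin) + 20]
17. n9.lim = "wm"  [terminal]
18. n5.key = 25  [B.sig - 3]
19. n5.val = true  [B.sig > 27]
20. n5.cnt = -3  [B.sig - 31]
21. n1.tag = "zx"  ["zx"]
22. n1.fin = "yr"  ["yr"]
23. n0.key = -4  [S.off * 3 - 4]
24. n0.val = false  [S.off > 0]
25. n0.cnt = 19  [S.off + 19]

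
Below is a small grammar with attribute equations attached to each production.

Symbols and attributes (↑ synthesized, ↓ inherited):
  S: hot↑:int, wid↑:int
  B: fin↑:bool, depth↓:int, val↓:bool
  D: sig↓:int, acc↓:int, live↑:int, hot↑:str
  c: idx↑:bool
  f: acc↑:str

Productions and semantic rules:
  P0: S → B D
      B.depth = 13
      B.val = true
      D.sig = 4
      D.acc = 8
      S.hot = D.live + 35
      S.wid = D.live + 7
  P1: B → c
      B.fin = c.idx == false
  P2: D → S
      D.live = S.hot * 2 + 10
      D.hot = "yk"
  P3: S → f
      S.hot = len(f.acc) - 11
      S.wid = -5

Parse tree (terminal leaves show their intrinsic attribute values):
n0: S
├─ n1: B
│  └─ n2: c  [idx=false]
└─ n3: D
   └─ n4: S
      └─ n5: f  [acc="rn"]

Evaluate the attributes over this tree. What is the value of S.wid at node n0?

-1

1. n1.depth = 13  [13]
2. n1.val = true  [true]
3. n2.idx = false  [terminal]
4. n1.fin = true  [c.idx == false]
5. n3.sig = 4  [4]
6. n3.acc = 8  [8]
7. n5.acc = "rn"  [terminal]
8. n4.hot = -9  [len(f.acc) - 11]
9. n4.wid = -5  [-5]
10. n3.live = -8  [S.hot * 2 + 10]
11. n3.hot = "yk"  ["yk"]
12. n0.hot = 27  [D.live + 35]
13. n0.wid = -1  [D.live + 7]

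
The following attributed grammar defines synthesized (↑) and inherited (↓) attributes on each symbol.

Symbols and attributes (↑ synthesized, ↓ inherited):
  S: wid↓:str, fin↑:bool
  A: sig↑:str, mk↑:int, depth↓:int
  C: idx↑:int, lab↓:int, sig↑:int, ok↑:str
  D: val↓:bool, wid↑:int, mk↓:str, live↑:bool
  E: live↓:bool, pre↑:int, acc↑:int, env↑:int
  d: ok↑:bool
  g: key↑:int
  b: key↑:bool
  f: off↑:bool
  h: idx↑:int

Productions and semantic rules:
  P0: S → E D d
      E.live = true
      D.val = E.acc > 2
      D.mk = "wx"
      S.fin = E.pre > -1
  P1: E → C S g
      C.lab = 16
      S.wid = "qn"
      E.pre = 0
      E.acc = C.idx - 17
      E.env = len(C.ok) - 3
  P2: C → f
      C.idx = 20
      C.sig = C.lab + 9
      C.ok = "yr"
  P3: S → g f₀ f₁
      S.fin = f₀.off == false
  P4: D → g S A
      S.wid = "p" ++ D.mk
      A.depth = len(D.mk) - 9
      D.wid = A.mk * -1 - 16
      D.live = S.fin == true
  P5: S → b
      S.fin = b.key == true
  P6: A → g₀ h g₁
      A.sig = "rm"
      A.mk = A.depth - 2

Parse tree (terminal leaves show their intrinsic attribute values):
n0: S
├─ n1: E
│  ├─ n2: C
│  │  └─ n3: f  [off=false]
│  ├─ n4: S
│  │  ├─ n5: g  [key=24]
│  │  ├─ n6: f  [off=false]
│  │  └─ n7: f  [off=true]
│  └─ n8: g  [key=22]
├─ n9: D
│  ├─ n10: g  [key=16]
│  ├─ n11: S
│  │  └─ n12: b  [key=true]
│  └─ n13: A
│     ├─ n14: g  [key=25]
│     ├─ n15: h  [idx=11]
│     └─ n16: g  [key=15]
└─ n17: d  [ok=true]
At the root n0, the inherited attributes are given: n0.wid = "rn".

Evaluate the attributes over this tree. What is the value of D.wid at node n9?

1. n0.wid = "rn"  [given at root]
2. n1.live = true  [true]
3. n2.lab = 16  [16]
4. n3.off = false  [terminal]
5. n2.idx = 20  [20]
6. n2.sig = 25  [C.lab + 9]
7. n2.ok = "yr"  ["yr"]
8. n4.wid = "qn"  ["qn"]
9. n5.key = 24  [terminal]
10. n6.off = false  [terminal]
11. n7.off = true  [terminal]
12. n4.fin = true  [f₀.off == false]
13. n8.key = 22  [terminal]
14. n1.pre = 0  [0]
15. n1.acc = 3  [C.idx - 17]
16. n1.env = -1  [len(C.ok) - 3]
17. n9.val = true  [E.acc > 2]
18. n9.mk = "wx"  ["wx"]
19. n10.key = 16  [terminal]
20. n11.wid = "pwx"  ["p" ++ D.mk]
21. n12.key = true  [terminal]
22. n11.fin = true  [b.key == true]
23. n13.depth = -7  [len(D.mk) - 9]
24. n14.key = 25  [terminal]
25. n15.idx = 11  [terminal]
26. n16.key = 15  [terminal]
27. n13.sig = "rm"  ["rm"]
28. n13.mk = -9  [A.depth - 2]
29. n9.wid = -7  [A.mk * -1 - 16]
30. n9.live = true  [S.fin == true]
31. n17.ok = true  [terminal]
32. n0.fin = true  [E.pre > -1]

-7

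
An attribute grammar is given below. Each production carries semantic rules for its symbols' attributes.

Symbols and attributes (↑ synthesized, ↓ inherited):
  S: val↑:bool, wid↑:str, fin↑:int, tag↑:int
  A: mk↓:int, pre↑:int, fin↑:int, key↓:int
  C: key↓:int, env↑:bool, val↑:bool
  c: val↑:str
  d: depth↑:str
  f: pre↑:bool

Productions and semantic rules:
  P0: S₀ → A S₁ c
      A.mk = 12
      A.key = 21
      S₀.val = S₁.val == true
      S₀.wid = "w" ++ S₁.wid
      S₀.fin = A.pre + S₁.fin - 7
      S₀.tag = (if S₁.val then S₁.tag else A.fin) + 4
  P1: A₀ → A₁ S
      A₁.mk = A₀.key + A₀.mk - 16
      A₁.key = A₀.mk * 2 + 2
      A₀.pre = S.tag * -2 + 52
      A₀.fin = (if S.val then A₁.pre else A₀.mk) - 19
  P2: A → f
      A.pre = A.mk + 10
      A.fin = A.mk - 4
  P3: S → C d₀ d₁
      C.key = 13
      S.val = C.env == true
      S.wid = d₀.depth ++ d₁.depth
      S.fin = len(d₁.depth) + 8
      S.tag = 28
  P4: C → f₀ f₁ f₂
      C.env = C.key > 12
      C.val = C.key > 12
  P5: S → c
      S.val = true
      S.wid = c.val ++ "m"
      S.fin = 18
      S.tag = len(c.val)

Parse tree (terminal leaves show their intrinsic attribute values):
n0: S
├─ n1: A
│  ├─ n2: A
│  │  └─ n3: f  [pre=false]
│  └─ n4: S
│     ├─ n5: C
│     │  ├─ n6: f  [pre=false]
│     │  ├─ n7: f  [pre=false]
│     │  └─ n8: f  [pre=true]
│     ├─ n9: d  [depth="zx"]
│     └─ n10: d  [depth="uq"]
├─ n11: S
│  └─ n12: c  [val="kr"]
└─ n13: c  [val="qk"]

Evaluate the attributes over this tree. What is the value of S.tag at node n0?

6

1. n1.mk = 12  [12]
2. n1.key = 21  [21]
3. n2.mk = 17  [A₀.key + A₀.mk - 16]
4. n2.key = 26  [A₀.mk * 2 + 2]
5. n3.pre = false  [terminal]
6. n2.pre = 27  [A.mk + 10]
7. n2.fin = 13  [A.mk - 4]
8. n5.key = 13  [13]
9. n6.pre = false  [terminal]
10. n7.pre = false  [terminal]
11. n8.pre = true  [terminal]
12. n5.env = true  [C.key > 12]
13. n5.val = true  [C.key > 12]
14. n9.depth = "zx"  [terminal]
15. n10.depth = "uq"  [terminal]
16. n4.val = true  [C.env == true]
17. n4.wid = "zxuq"  [d₀.depth ++ d₁.depth]
18. n4.fin = 10  [len(d₁.depth) + 8]
19. n4.tag = 28  [28]
20. n1.pre = -4  [S.tag * -2 + 52]
21. n1.fin = 8  [(if S.val then A₁.pre else A₀.mk) - 19]
22. n12.val = "kr"  [terminal]
23. n11.val = true  [true]
24. n11.wid = "krm"  [c.val ++ "m"]
25. n11.fin = 18  [18]
26. n11.tag = 2  [len(c.val)]
27. n13.val = "qk"  [terminal]
28. n0.val = true  [S₁.val == true]
29. n0.wid = "wkrm"  ["w" ++ S₁.wid]
30. n0.fin = 7  [A.pre + S₁.fin - 7]
31. n0.tag = 6  [(if S₁.val then S₁.tag else A.fin) + 4]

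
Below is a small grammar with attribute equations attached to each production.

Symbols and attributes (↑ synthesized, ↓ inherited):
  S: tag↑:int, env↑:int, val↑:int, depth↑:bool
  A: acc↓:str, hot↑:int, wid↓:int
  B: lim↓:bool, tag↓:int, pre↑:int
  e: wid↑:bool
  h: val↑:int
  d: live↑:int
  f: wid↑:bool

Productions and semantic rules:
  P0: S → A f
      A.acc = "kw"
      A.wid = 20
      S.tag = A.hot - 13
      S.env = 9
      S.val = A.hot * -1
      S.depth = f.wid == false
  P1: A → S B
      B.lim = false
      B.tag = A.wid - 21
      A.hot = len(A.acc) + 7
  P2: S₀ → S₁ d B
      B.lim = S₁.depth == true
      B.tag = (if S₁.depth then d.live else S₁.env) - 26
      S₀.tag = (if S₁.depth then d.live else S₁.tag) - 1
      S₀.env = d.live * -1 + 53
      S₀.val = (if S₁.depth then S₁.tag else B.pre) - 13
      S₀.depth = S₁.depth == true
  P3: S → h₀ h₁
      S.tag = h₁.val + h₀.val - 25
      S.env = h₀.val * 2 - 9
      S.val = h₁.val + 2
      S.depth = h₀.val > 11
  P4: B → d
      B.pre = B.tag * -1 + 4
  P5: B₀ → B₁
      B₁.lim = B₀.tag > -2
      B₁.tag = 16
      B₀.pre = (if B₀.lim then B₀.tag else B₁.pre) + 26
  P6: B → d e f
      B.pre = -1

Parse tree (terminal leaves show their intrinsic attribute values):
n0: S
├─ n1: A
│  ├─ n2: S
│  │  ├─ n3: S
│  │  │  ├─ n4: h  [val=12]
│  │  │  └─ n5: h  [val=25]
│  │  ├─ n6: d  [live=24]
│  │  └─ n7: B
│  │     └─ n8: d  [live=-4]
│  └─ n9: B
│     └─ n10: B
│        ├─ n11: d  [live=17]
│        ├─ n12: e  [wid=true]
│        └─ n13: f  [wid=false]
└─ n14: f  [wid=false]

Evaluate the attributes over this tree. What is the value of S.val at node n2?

1. n1.acc = "kw"  ["kw"]
2. n1.wid = 20  [20]
3. n4.val = 12  [terminal]
4. n5.val = 25  [terminal]
5. n3.tag = 12  [h₁.val + h₀.val - 25]
6. n3.env = 15  [h₀.val * 2 - 9]
7. n3.val = 27  [h₁.val + 2]
8. n3.depth = true  [h₀.val > 11]
9. n6.live = 24  [terminal]
10. n7.lim = true  [S₁.depth == true]
11. n7.tag = -2  [(if S₁.depth then d.live else S₁.env) - 26]
12. n8.live = -4  [terminal]
13. n7.pre = 6  [B.tag * -1 + 4]
14. n2.tag = 23  [(if S₁.depth then d.live else S₁.tag) - 1]
15. n2.env = 29  [d.live * -1 + 53]
16. n2.val = -1  [(if S₁.depth then S₁.tag else B.pre) - 13]
17. n2.depth = true  [S₁.depth == true]
18. n9.lim = false  [false]
19. n9.tag = -1  [A.wid - 21]
20. n10.lim = true  [B₀.tag > -2]
21. n10.tag = 16  [16]
22. n11.live = 17  [terminal]
23. n12.wid = true  [terminal]
24. n13.wid = false  [terminal]
25. n10.pre = -1  [-1]
26. n9.pre = 25  [(if B₀.lim then B₀.tag else B₁.pre) + 26]
27. n1.hot = 9  [len(A.acc) + 7]
28. n14.wid = false  [terminal]
29. n0.tag = -4  [A.hot - 13]
30. n0.env = 9  [9]
31. n0.val = -9  [A.hot * -1]
32. n0.depth = true  [f.wid == false]

-1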